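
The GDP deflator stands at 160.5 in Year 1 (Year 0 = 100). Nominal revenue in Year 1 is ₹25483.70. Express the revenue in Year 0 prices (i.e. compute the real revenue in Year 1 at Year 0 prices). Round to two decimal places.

15877.69

Real = Nominal ÷ (Index/100) = 25483.70 ÷ (160.5/100)
     = 25483.70 ÷ 1.605 = 15877.6947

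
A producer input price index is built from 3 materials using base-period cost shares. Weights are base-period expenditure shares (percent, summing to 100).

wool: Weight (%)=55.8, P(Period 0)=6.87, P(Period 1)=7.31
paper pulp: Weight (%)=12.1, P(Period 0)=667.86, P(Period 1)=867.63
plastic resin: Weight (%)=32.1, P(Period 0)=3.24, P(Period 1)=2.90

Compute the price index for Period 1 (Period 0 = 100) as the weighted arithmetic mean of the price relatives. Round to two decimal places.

103.82

wool: 55.8 × (7.31/6.87) = 55.8 × 1.064047 = 59.3738
paper pulp: 12.1 × (867.63/667.86) = 12.1 × 1.299120 = 15.7193
plastic resin: 32.1 × (2.90/3.24) = 32.1 × 0.895062 = 28.7315
Index = Σ wᵢ·(p₁ᵢ/p₀ᵢ) = 59.3738 + 15.7193 + 28.7315 = 103.8246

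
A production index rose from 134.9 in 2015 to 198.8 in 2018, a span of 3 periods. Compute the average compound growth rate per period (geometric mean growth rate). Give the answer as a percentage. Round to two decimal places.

13.80%

Growth factor = (198.8/134.9)^(1/3) = (1.473684)^(1/3) = 1.137980
Growth rate = 1.137980 − 1 = 0.137980 = 13.7980%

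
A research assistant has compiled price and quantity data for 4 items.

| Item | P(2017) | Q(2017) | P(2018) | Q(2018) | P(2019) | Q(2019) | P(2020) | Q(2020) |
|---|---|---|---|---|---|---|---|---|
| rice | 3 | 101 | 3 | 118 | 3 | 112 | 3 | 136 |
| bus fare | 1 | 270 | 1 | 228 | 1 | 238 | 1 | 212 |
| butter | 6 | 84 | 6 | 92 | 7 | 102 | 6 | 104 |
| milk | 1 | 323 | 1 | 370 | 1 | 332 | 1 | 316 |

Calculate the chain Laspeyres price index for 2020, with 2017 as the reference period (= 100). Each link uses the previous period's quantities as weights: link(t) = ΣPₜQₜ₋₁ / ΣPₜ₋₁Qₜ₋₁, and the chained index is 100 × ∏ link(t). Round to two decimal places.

99.44

Link 2017→2018:
ΣP(2018)Q(2017) = 3×101 + 1×270 + 6×84 + 1×323 = 303 + 270 + 504 + 323 = 1400
ΣP(2017)Q(2017) = 3×101 + 1×270 + 6×84 + 1×323 = 303 + 270 + 504 + 323 = 1400
link = 1400/1400 = 1.000000
Link 2018→2019:
ΣP(2019)Q(2018) = 3×118 + 1×228 + 7×92 + 1×370 = 354 + 228 + 644 + 370 = 1596
ΣP(2018)Q(2018) = 3×118 + 1×228 + 6×92 + 1×370 = 354 + 228 + 552 + 370 = 1504
link = 1596/1504 = 1.061170
Link 2019→2020:
ΣP(2020)Q(2019) = 3×112 + 1×238 + 6×102 + 1×332 = 336 + 238 + 612 + 332 = 1518
ΣP(2019)Q(2019) = 3×112 + 1×238 + 7×102 + 1×332 = 336 + 238 + 714 + 332 = 1620
link = 1518/1620 = 0.937037
Chained index = 100 × 1.000000 × 1.061170 × 0.937037 = 99.4356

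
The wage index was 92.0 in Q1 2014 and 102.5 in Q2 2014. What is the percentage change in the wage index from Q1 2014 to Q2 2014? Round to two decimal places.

Change = (102.5 − 92.0) / 92.0 × 100
       = 10.5 / 92.0 × 100 = 11.4130%

11.41%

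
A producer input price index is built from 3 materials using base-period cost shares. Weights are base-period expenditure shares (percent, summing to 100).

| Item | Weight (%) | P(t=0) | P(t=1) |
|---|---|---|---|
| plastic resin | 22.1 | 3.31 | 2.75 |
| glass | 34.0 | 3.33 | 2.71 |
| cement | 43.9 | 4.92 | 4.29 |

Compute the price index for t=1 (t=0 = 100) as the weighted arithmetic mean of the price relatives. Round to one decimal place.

plastic resin: 22.1 × (2.75/3.31) = 22.1 × 0.830816 = 18.3610
glass: 34.0 × (2.71/3.33) = 34.0 × 0.813814 = 27.6697
cement: 43.9 × (4.29/4.92) = 43.9 × 0.871951 = 38.2787
Index = Σ wᵢ·(p₁ᵢ/p₀ᵢ) = 18.3610 + 27.6697 + 38.2787 = 84.3094

84.3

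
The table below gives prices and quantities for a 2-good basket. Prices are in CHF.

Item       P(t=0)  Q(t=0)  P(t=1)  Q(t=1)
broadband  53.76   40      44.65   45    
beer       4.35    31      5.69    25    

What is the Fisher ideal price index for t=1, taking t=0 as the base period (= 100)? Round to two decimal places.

85.49

Laspeyres component (base-period weights):
ΣP(t=1)Q(t=0) = 44.65×40 + 5.69×31 = 1786 + 176.39 = 1962.39
ΣP(t=0)Q(t=0) = 53.76×40 + 4.35×31 = 2150.4 + 134.85 = 2285.25
L = 1962.39 / 2285.25 × 100 = 85.8720
Paasche component (current-period weights):
ΣP(t=1)Q(t=1) = 44.65×45 + 5.69×25 = 2009.25 + 142.25 = 2151.5
ΣP(t=0)Q(t=1) = 53.76×45 + 4.35×25 = 2419.2 + 108.75 = 2527.95
P = 2151.5 / 2527.95 × 100 = 85.1085
Fisher = √(L × P) = √(85.8720 × 85.1085) = 85.4894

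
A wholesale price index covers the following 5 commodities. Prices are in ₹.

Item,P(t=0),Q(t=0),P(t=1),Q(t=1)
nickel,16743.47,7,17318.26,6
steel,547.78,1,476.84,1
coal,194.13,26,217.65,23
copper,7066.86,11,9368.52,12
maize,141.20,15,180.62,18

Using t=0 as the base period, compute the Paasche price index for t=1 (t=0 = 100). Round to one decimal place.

Paasche price index uses current-period quantities as weights.
ΣP(t=1)·Q(t=1) = 17318.26×6 + 476.84×1 + 217.65×23 + 9368.52×12 + 180.62×18 = 103909.56 + 476.84 + 5005.95 + 112422.24 + 3251.16 = 225065.75
ΣP(t=0)·Q(t=1) = 16743.47×6 + 547.78×1 + 194.13×23 + 7066.86×12 + 141.20×18 = 100460.82 + 547.78 + 4464.99 + 84802.32 + 2541.6 = 192817.51
Index = 225065.75 / 192817.51 × 100 = 116.7247

116.7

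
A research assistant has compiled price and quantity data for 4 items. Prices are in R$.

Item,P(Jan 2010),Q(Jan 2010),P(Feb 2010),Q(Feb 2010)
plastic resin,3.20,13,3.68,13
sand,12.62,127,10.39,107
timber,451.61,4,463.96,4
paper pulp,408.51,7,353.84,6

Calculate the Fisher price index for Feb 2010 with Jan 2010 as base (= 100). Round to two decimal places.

90.64

Laspeyres component (base-period weights):
ΣP(Feb 2010)Q(Jan 2010) = 3.68×13 + 10.39×127 + 463.96×4 + 353.84×7 = 47.84 + 1319.53 + 1855.84 + 2476.88 = 5700.09
ΣP(Jan 2010)Q(Jan 2010) = 3.20×13 + 12.62×127 + 451.61×4 + 408.51×7 = 41.6 + 1602.74 + 1806.44 + 2859.57 = 6310.35
L = 5700.09 / 6310.35 × 100 = 90.3292
Paasche component (current-period weights):
ΣP(Feb 2010)Q(Feb 2010) = 3.68×13 + 10.39×107 + 463.96×4 + 353.84×6 = 47.84 + 1111.73 + 1855.84 + 2123.04 = 5138.45
ΣP(Jan 2010)Q(Feb 2010) = 3.20×13 + 12.62×107 + 451.61×4 + 408.51×6 = 41.6 + 1350.34 + 1806.44 + 2451.06 = 5649.44
P = 5138.45 / 5649.44 × 100 = 90.9550
Fisher = √(L × P) = √(90.3292 × 90.9550) = 90.6416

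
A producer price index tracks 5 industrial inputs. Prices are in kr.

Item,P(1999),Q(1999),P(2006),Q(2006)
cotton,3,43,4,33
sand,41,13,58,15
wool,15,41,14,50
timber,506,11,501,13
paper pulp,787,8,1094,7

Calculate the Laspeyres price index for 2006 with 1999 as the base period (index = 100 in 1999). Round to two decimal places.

119.97

Laspeyres price index uses base-period quantities as weights.
ΣP(2006)·Q(1999) = 4×43 + 58×13 + 14×41 + 501×11 + 1094×8 = 172 + 754 + 574 + 5511 + 8752 = 15763
ΣP(1999)·Q(1999) = 3×43 + 41×13 + 15×41 + 506×11 + 787×8 = 129 + 533 + 615 + 5566 + 6296 = 13139
Index = 15763 / 13139 × 100 = 119.9711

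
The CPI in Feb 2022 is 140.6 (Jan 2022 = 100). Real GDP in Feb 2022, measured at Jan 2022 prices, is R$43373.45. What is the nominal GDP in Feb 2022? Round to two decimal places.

Nominal = Real × (Index/100) = 43373.45 × (140.6/100)
        = 43373.45 × 1.406 = 60983.0707

60983.07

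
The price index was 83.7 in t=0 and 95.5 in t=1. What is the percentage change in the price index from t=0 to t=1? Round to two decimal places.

Change = (95.5 − 83.7) / 83.7 × 100
       = 11.8 / 83.7 × 100 = 14.0980%

14.10%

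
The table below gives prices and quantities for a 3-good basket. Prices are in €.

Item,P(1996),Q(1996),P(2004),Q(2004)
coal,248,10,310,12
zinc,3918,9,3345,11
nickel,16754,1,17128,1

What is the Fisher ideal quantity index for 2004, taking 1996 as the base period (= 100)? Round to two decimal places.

Laspeyres component (base-period weights):
ΣP(1996)Q(2004) = 248×12 + 3918×11 + 16754×1 = 2976 + 43098 + 16754 = 62828
ΣP(1996)Q(1996) = 248×10 + 3918×9 + 16754×1 = 2480 + 35262 + 16754 = 54496
L = 62828 / 54496 × 100 = 115.2892
Paasche component (current-period weights):
ΣP(2004)Q(2004) = 310×12 + 3345×11 + 17128×1 = 3720 + 36795 + 17128 = 57643
ΣP(2004)Q(1996) = 310×10 + 3345×9 + 17128×1 = 3100 + 30105 + 17128 = 50333
P = 57643 / 50333 × 100 = 114.5233
Fisher = √(L × P) = √(115.2892 × 114.5233) = 114.9056

114.91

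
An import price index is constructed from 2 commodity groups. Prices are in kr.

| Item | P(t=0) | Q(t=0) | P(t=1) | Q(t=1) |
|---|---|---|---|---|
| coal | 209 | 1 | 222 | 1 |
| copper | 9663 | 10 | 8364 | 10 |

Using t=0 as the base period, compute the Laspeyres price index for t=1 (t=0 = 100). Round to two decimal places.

Laspeyres price index uses base-period quantities as weights.
ΣP(t=1)·Q(t=0) = 222×1 + 8364×10 = 222 + 83640 = 83862
ΣP(t=0)·Q(t=0) = 209×1 + 9663×10 = 209 + 96630 = 96839
Index = 83862 / 96839 × 100 = 86.5994

86.60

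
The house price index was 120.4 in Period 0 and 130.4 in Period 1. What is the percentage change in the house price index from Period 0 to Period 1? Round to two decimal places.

8.31%

Change = (130.4 − 120.4) / 120.4 × 100
       = 10.0 / 120.4 × 100 = 8.3056%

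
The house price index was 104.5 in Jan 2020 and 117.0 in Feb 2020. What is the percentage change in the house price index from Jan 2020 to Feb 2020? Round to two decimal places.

11.96%

Change = (117.0 − 104.5) / 104.5 × 100
       = 12.5 / 104.5 × 100 = 11.9617%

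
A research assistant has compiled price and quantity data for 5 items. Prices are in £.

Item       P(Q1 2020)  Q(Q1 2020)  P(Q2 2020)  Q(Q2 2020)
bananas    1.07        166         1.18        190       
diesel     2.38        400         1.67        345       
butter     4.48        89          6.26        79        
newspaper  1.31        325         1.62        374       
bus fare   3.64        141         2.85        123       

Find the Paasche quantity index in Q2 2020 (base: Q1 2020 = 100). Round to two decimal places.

Paasche quantity index uses current-period prices as weights.
ΣP(Q2 2020)·Q(Q2 2020) = 1.18×190 + 1.67×345 + 6.26×79 + 1.62×374 + 2.85×123 = 224.2 + 576.15 + 494.54 + 605.88 + 350.55 = 2251.32
ΣP(Q2 2020)·Q(Q1 2020) = 1.18×166 + 1.67×400 + 6.26×89 + 1.62×325 + 2.85×141 = 195.88 + 668 + 557.14 + 526.5 + 401.85 = 2349.37
Index = 2251.32 / 2349.37 × 100 = 95.8265

95.83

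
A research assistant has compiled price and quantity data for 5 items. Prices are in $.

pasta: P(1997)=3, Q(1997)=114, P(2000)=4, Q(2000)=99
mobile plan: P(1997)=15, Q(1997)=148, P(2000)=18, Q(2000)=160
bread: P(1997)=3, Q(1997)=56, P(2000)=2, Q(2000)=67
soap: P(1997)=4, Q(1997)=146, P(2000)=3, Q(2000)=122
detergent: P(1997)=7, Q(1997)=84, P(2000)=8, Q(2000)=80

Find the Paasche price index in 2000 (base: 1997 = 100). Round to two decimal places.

111.91

Paasche price index uses current-period quantities as weights.
ΣP(2000)·Q(2000) = 4×99 + 18×160 + 2×67 + 3×122 + 8×80 = 396 + 2880 + 134 + 366 + 640 = 4416
ΣP(1997)·Q(2000) = 3×99 + 15×160 + 3×67 + 4×122 + 7×80 = 297 + 2400 + 201 + 488 + 560 = 3946
Index = 4416 / 3946 × 100 = 111.9108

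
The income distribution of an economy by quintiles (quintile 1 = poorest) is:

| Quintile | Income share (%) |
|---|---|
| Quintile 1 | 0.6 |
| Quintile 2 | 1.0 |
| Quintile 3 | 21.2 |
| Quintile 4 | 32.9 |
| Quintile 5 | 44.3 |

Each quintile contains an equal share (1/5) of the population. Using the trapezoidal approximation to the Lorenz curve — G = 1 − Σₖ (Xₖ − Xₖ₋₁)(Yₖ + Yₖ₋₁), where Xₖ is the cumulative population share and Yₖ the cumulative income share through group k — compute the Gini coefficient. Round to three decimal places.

Cumulative income shares Yₖ: 0.0060, 0.0160, 0.2280, 0.5570, 1.0000
Σ (Xₖ−Xₖ₋₁)(Yₖ+Yₖ₋₁) = (1/5)(0.0060+0.0000) + (1/5)(0.0160+0.0060) + (1/5)(0.2280+0.0160) + (1/5)(0.5570+0.2280) + (1/5)(1.0000+0.5570)
  = 0.0012 + 0.0044 + 0.0488 + 0.1570 + 0.3114 = 0.5228
G = 1 − 0.5228 = 0.4772

0.477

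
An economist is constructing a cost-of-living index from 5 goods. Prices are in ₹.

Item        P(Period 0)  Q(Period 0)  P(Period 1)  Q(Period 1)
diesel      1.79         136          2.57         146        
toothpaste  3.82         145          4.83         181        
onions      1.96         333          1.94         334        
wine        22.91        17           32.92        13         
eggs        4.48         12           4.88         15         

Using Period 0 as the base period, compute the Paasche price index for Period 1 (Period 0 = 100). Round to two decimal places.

Paasche price index uses current-period quantities as weights.
ΣP(Period 1)·Q(Period 1) = 2.57×146 + 4.83×181 + 1.94×334 + 32.92×13 + 4.88×15 = 375.22 + 874.23 + 647.96 + 427.96 + 73.2 = 2398.57
ΣP(Period 0)·Q(Period 1) = 1.79×146 + 3.82×181 + 1.96×334 + 22.91×13 + 4.48×15 = 261.34 + 691.42 + 654.64 + 297.83 + 67.2 = 1972.43
Index = 2398.57 / 1972.43 × 100 = 121.6048

121.60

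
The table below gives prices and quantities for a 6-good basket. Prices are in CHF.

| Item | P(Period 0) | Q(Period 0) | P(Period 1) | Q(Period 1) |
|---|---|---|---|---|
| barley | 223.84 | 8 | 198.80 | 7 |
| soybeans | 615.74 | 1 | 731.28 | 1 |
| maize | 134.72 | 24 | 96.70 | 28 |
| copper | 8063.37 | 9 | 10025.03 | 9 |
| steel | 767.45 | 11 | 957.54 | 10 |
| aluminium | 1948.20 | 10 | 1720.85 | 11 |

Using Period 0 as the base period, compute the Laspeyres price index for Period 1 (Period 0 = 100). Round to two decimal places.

115.52

Laspeyres price index uses base-period quantities as weights.
ΣP(Period 1)·Q(Period 0) = 198.80×8 + 731.28×1 + 96.70×24 + 10025.03×9 + 957.54×11 + 1720.85×10 = 1590.4 + 731.28 + 2320.8 + 90225.27 + 10532.94 + 17208.5 = 122609.19
ΣP(Period 0)·Q(Period 0) = 223.84×8 + 615.74×1 + 134.72×24 + 8063.37×9 + 767.45×11 + 1948.20×10 = 1790.72 + 615.74 + 3233.28 + 72570.33 + 8441.95 + 19482 = 106134.02
Index = 122609.19 / 106134.02 × 100 = 115.5230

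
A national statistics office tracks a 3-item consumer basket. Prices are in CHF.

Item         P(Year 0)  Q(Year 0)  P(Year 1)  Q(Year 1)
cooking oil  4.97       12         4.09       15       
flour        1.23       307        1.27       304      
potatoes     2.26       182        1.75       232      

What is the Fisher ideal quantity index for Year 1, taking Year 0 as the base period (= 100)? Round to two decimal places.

Laspeyres component (base-period weights):
ΣP(Year 0)Q(Year 1) = 4.97×15 + 1.23×304 + 2.26×232 = 74.55 + 373.92 + 524.32 = 972.79
ΣP(Year 0)Q(Year 0) = 4.97×12 + 1.23×307 + 2.26×182 = 59.64 + 377.61 + 411.32 = 848.57
L = 972.79 / 848.57 × 100 = 114.6387
Paasche component (current-period weights):
ΣP(Year 1)Q(Year 1) = 4.09×15 + 1.27×304 + 1.75×232 = 61.35 + 386.08 + 406 = 853.43
ΣP(Year 1)Q(Year 0) = 4.09×12 + 1.27×307 + 1.75×182 = 49.08 + 389.89 + 318.5 = 757.47
P = 853.43 / 757.47 × 100 = 112.6685
Fisher = √(L × P) = √(114.6387 × 112.6685) = 113.6493

113.65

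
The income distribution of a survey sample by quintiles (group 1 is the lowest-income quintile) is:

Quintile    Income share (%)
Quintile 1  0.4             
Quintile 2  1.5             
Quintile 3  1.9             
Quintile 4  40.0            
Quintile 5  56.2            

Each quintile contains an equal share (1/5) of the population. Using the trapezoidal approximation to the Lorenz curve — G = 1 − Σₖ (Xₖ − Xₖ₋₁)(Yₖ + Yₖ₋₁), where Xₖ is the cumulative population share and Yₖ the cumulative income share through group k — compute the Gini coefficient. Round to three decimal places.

Cumulative income shares Yₖ: 0.0040, 0.0190, 0.0380, 0.4380, 1.0000
Σ (Xₖ−Xₖ₋₁)(Yₖ+Yₖ₋₁) = (1/5)(0.0040+0.0000) + (1/5)(0.0190+0.0040) + (1/5)(0.0380+0.0190) + (1/5)(0.4380+0.0380) + (1/5)(1.0000+0.4380)
  = 0.0008 + 0.0046 + 0.0114 + 0.0952 + 0.2876 = 0.3996
G = 1 − 0.3996 = 0.6004

0.600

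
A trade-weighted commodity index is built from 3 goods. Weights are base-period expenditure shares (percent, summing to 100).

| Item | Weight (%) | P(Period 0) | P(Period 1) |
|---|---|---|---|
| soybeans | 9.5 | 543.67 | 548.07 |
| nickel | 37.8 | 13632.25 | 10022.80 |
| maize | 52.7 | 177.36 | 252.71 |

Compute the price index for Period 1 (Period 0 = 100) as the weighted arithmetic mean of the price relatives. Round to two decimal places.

soybeans: 9.5 × (548.07/543.67) = 9.5 × 1.008093 = 9.5769
nickel: 37.8 × (10022.80/13632.25) = 37.8 × 0.735227 = 27.7916
maize: 52.7 × (252.71/177.36) = 52.7 × 1.424842 = 75.0892
Index = Σ wᵢ·(p₁ᵢ/p₀ᵢ) = 9.5769 + 27.7916 + 75.0892 = 112.4577

112.46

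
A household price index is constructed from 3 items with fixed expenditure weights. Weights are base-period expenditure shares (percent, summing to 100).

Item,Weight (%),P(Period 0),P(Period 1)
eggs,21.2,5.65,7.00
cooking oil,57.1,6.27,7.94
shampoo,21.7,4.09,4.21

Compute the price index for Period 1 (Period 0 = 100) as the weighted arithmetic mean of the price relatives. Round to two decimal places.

120.91

eggs: 21.2 × (7.00/5.65) = 21.2 × 1.238938 = 26.2655
cooking oil: 57.1 × (7.94/6.27) = 57.1 × 1.266348 = 72.3085
shampoo: 21.7 × (4.21/4.09) = 21.7 × 1.029340 = 22.3367
Index = Σ wᵢ·(p₁ᵢ/p₀ᵢ) = 26.2655 + 72.3085 + 22.3367 = 120.9106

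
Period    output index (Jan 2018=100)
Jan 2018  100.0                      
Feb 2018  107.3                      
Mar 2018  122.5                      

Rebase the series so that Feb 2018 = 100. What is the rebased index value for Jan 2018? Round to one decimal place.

93.2

Rebased(Jan 2018) = 100.0 / 107.3 × 100 = 93.1966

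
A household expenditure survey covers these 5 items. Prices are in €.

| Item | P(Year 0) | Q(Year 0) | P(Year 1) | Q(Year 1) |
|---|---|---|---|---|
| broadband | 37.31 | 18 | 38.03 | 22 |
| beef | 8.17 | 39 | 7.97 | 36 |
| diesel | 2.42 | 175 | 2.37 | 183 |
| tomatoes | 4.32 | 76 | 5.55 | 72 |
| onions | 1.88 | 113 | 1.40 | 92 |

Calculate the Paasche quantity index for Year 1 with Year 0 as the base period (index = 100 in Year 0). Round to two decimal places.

104.80

Paasche quantity index uses current-period prices as weights.
ΣP(Year 1)·Q(Year 1) = 38.03×22 + 7.97×36 + 2.37×183 + 5.55×72 + 1.40×92 = 836.66 + 286.92 + 433.71 + 399.6 + 128.8 = 2085.69
ΣP(Year 1)·Q(Year 0) = 38.03×18 + 7.97×39 + 2.37×175 + 5.55×76 + 1.40×113 = 684.54 + 310.83 + 414.75 + 421.8 + 158.2 = 1990.12
Index = 2085.69 / 1990.12 × 100 = 104.8022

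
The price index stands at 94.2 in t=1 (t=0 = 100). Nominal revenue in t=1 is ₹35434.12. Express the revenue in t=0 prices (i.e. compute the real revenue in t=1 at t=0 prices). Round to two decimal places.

37615.84

Real = Nominal ÷ (Index/100) = 35434.12 ÷ (94.2/100)
     = 35434.12 ÷ 0.942 = 37615.8386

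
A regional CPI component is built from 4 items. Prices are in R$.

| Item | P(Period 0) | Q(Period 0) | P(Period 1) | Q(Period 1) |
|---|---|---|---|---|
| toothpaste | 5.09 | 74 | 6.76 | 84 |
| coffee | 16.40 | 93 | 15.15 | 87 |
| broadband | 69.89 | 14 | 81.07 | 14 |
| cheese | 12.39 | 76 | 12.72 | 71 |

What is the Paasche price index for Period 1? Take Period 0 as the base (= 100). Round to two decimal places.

Paasche price index uses current-period quantities as weights.
ΣP(Period 1)·Q(Period 1) = 6.76×84 + 15.15×87 + 81.07×14 + 12.72×71 = 567.84 + 1318.05 + 1134.98 + 903.12 = 3923.99
ΣP(Period 0)·Q(Period 1) = 5.09×84 + 16.40×87 + 69.89×14 + 12.39×71 = 427.56 + 1426.8 + 978.46 + 879.69 = 3712.51
Index = 3923.99 / 3712.51 × 100 = 105.6964

105.70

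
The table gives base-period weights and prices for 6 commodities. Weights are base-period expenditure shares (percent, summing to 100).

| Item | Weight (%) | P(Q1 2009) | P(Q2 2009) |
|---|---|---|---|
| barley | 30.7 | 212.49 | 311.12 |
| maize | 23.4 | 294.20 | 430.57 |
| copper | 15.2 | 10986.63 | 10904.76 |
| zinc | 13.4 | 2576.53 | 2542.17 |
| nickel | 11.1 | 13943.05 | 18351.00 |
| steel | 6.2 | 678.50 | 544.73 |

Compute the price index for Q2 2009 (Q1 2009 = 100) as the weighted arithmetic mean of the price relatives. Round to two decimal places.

barley: 30.7 × (311.12/212.49) = 30.7 × 1.464163 = 44.9498
maize: 23.4 × (430.57/294.20) = 23.4 × 1.463528 = 34.2466
copper: 15.2 × (10904.76/10986.63) = 15.2 × 0.992548 = 15.0867
zinc: 13.4 × (2542.17/2576.53) = 13.4 × 0.986664 = 13.2213
nickel: 11.1 × (18351.00/13943.05) = 11.1 × 1.316140 = 14.6091
steel: 6.2 × (544.73/678.50) = 6.2 × 0.802845 = 4.9776
Index = Σ wᵢ·(p₁ᵢ/p₀ᵢ) = 44.9498 + 34.2466 + 15.0867 + 13.2213 + 14.6091 + 4.9776 = 127.0912

127.09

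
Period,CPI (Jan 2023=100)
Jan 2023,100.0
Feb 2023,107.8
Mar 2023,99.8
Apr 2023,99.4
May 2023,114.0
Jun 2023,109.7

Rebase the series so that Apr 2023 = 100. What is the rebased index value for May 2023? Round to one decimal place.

114.7

Rebased(May 2023) = 114.0 / 99.4 × 100 = 114.6881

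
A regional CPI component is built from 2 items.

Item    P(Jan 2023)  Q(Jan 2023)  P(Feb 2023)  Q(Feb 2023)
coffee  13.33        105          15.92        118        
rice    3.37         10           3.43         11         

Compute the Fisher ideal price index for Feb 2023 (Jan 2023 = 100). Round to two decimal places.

119.02

Laspeyres component (base-period weights):
ΣP(Feb 2023)Q(Jan 2023) = 15.92×105 + 3.43×10 = 1671.6 + 34.3 = 1705.9
ΣP(Jan 2023)Q(Jan 2023) = 13.33×105 + 3.37×10 = 1399.65 + 33.7 = 1433.35
L = 1705.9 / 1433.35 × 100 = 119.0149
Paasche component (current-period weights):
ΣP(Feb 2023)Q(Feb 2023) = 15.92×118 + 3.43×11 = 1878.56 + 37.73 = 1916.29
ΣP(Jan 2023)Q(Feb 2023) = 13.33×118 + 3.37×11 = 1572.94 + 37.07 = 1610.01
P = 1916.29 / 1610.01 × 100 = 119.0235
Fisher = √(L × P) = √(119.0149 × 119.0235) = 119.0192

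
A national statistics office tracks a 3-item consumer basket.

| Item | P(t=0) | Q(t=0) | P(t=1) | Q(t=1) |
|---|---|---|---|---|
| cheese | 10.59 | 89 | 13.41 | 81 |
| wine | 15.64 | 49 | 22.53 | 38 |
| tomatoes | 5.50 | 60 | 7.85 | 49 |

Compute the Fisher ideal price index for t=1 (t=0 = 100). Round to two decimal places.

135.47

Laspeyres component (base-period weights):
ΣP(t=1)Q(t=0) = 13.41×89 + 22.53×49 + 7.85×60 = 1193.49 + 1103.97 + 471 = 2768.46
ΣP(t=0)Q(t=0) = 10.59×89 + 15.64×49 + 5.50×60 = 942.51 + 766.36 + 330 = 2038.87
L = 2768.46 / 2038.87 × 100 = 135.7840
Paasche component (current-period weights):
ΣP(t=1)Q(t=1) = 13.41×81 + 22.53×38 + 7.85×49 = 1086.21 + 856.14 + 384.65 = 2327
ΣP(t=0)Q(t=1) = 10.59×81 + 15.64×38 + 5.50×49 = 857.79 + 594.32 + 269.5 = 1721.61
P = 2327 / 1721.61 × 100 = 135.1642
Fisher = √(L × P) = √(135.7840 × 135.1642) = 135.4738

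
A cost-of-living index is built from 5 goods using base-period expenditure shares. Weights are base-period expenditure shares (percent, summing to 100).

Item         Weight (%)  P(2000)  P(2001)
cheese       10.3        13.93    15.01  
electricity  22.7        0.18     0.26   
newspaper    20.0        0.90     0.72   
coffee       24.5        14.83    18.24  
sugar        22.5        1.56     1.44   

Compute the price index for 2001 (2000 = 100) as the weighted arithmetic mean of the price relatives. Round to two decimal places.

cheese: 10.3 × (15.01/13.93) = 10.3 × 1.077531 = 11.0986
electricity: 22.7 × (0.26/0.18) = 22.7 × 1.444444 = 32.7889
newspaper: 20.0 × (0.72/0.90) = 20.0 × 0.800000 = 16.0000
coffee: 24.5 × (18.24/14.83) = 24.5 × 1.229939 = 30.1335
sugar: 22.5 × (1.44/1.56) = 22.5 × 0.923077 = 20.7692
Index = Σ wᵢ·(p₁ᵢ/p₀ᵢ) = 11.0986 + 32.7889 + 16.0000 + 30.1335 + 20.7692 = 110.7902

110.79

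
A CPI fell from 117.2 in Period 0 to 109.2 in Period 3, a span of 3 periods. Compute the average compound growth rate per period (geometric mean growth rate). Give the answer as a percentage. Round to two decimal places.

-2.33%

Growth factor = (109.2/117.2)^(1/3) = (0.931741)^(1/3) = 0.976709
Growth rate = 0.976709 − 1 = -0.023291 = -2.3291%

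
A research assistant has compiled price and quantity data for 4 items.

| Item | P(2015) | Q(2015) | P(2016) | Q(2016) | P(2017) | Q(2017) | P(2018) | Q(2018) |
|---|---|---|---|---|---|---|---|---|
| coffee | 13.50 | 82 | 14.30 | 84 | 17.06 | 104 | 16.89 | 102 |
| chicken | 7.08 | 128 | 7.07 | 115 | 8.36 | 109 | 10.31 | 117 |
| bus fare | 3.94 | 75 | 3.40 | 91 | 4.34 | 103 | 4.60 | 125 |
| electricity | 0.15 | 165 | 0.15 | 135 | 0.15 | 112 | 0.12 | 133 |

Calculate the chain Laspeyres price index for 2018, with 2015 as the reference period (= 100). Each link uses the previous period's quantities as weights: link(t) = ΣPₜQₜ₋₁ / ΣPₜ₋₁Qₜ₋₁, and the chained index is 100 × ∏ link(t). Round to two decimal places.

129.49

Link 2015→2016:
ΣP(2016)Q(2015) = 14.30×82 + 7.07×128 + 3.40×75 + 0.15×165 = 1172.6 + 904.96 + 255 + 24.75 = 2357.31
ΣP(2015)Q(2015) = 13.50×82 + 7.08×128 + 3.94×75 + 0.15×165 = 1107 + 906.24 + 295.5 + 24.75 = 2333.49
link = 2357.31/2333.49 = 1.010208
Link 2016→2017:
ΣP(2017)Q(2016) = 17.06×84 + 8.36×115 + 4.34×91 + 0.15×135 = 1433.04 + 961.4 + 394.94 + 20.25 = 2809.63
ΣP(2016)Q(2016) = 14.30×84 + 7.07×115 + 3.40×91 + 0.15×135 = 1201.2 + 813.05 + 309.4 + 20.25 = 2343.9
link = 2809.63/2343.9 = 1.198699
Link 2017→2018:
ΣP(2018)Q(2017) = 16.89×104 + 10.31×109 + 4.60×103 + 0.12×112 = 1756.56 + 1123.79 + 473.8 + 13.44 = 3367.59
ΣP(2017)Q(2017) = 17.06×104 + 8.36×109 + 4.34×103 + 0.15×112 = 1774.24 + 911.24 + 447.02 + 16.8 = 3149.3
link = 3367.59/3149.3 = 1.069314
Chained index = 100 × 1.010208 × 1.198699 × 1.069314 = 129.4869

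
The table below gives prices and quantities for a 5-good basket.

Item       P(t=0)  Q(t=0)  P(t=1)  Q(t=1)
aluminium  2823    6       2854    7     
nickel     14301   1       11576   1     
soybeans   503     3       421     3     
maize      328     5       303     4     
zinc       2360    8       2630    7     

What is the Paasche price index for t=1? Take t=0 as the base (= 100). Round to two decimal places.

Paasche price index uses current-period quantities as weights.
ΣP(t=1)·Q(t=1) = 2854×7 + 11576×1 + 421×3 + 303×4 + 2630×7 = 19978 + 11576 + 1263 + 1212 + 18410 = 52439
ΣP(t=0)·Q(t=1) = 2823×7 + 14301×1 + 503×3 + 328×4 + 2360×7 = 19761 + 14301 + 1509 + 1312 + 16520 = 53403
Index = 52439 / 53403 × 100 = 98.1949

98.19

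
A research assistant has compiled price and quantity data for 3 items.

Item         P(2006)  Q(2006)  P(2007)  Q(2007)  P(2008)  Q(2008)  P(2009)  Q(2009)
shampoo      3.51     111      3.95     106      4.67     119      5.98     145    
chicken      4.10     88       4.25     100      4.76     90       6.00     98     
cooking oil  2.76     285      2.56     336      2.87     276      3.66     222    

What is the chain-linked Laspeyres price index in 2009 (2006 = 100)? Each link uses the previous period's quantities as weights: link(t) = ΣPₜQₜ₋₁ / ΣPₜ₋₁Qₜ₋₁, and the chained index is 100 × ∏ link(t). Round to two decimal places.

Link 2006→2007:
ΣP(2007)Q(2006) = 3.95×111 + 4.25×88 + 2.56×285 = 438.45 + 374 + 729.6 = 1542.05
ΣP(2006)Q(2006) = 3.51×111 + 4.10×88 + 2.76×285 = 389.61 + 360.8 + 786.6 = 1537.01
link = 1542.05/1537.01 = 1.003279
Link 2007→2008:
ΣP(2008)Q(2007) = 4.67×106 + 4.76×100 + 2.87×336 = 495.02 + 476 + 964.32 = 1935.34
ΣP(2007)Q(2007) = 3.95×106 + 4.25×100 + 2.56×336 = 418.7 + 425 + 860.16 = 1703.86
link = 1935.34/1703.86 = 1.135856
Link 2008→2009:
ΣP(2009)Q(2008) = 5.98×119 + 6.00×90 + 3.66×276 = 711.62 + 540 + 1010.16 = 2261.78
ΣP(2008)Q(2008) = 4.67×119 + 4.76×90 + 2.87×276 = 555.73 + 428.4 + 792.12 = 1776.25
link = 2261.78/1776.25 = 1.273346
Chained index = 100 × 1.003279 × 1.135856 × 1.273346 = 145.1080

145.11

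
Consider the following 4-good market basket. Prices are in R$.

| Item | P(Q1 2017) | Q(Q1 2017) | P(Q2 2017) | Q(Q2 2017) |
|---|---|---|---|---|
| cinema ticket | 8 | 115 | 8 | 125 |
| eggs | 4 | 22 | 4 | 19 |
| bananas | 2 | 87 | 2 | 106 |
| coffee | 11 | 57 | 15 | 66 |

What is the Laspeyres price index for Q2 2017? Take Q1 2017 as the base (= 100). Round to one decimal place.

112.6

Laspeyres price index uses base-period quantities as weights.
ΣP(Q2 2017)·Q(Q1 2017) = 8×115 + 4×22 + 2×87 + 15×57 = 920 + 88 + 174 + 855 = 2037
ΣP(Q1 2017)·Q(Q1 2017) = 8×115 + 4×22 + 2×87 + 11×57 = 920 + 88 + 174 + 627 = 1809
Index = 2037 / 1809 × 100 = 112.6036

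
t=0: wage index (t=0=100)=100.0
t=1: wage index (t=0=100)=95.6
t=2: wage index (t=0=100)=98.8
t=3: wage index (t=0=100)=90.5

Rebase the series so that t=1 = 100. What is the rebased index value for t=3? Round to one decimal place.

94.7

Rebased(t=3) = 90.5 / 95.6 × 100 = 94.6653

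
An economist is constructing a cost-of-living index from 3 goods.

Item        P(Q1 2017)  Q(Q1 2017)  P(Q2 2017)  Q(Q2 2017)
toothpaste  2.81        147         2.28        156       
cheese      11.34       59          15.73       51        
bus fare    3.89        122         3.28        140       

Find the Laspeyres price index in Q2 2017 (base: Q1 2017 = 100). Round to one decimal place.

106.9

Laspeyres price index uses base-period quantities as weights.
ΣP(Q2 2017)·Q(Q1 2017) = 2.28×147 + 15.73×59 + 3.28×122 = 335.16 + 928.07 + 400.16 = 1663.39
ΣP(Q1 2017)·Q(Q1 2017) = 2.81×147 + 11.34×59 + 3.89×122 = 413.07 + 669.06 + 474.58 = 1556.71
Index = 1663.39 / 1556.71 × 100 = 106.8529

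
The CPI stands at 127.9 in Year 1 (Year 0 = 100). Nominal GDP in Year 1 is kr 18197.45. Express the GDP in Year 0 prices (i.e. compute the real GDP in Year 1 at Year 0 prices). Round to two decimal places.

14227.87

Real = Nominal ÷ (Index/100) = 18197.45 ÷ (127.9/100)
     = 18197.45 ÷ 1.279 = 14227.8733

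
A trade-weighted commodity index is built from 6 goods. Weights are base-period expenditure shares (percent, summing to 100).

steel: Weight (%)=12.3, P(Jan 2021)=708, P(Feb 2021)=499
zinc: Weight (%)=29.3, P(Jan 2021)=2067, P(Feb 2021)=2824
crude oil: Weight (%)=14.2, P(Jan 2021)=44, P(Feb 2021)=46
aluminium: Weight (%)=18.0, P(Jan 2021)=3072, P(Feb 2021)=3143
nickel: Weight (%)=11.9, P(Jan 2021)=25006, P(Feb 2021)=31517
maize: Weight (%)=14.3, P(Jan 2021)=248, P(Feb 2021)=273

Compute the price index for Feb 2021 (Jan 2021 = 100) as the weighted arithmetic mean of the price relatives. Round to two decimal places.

steel: 12.3 × (499/708) = 12.3 × 0.704802 = 8.6691
zinc: 29.3 × (2824/2067) = 29.3 × 1.366231 = 40.0306
crude oil: 14.2 × (46/44) = 14.2 × 1.045455 = 14.8455
aluminium: 18.0 × (3143/3072) = 18.0 × 1.023112 = 18.4160
nickel: 11.9 × (31517/25006) = 11.9 × 1.260378 = 14.9985
maize: 14.3 × (273/248) = 14.3 × 1.100806 = 15.7415
Index = Σ wᵢ·(p₁ᵢ/p₀ᵢ) = 8.6691 + 40.0306 + 14.8455 + 18.4160 + 14.9985 + 15.7415 = 112.7011

112.70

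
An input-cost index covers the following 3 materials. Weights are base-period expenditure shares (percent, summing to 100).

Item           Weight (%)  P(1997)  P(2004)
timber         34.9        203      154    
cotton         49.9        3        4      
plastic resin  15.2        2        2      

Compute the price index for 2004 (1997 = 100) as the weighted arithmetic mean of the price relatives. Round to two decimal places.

timber: 34.9 × (154/203) = 34.9 × 0.758621 = 26.4759
cotton: 49.9 × (4/3) = 49.9 × 1.333333 = 66.5333
plastic resin: 15.2 × (2/2) = 15.2 × 1.000000 = 15.2000
Index = Σ wᵢ·(p₁ᵢ/p₀ᵢ) = 26.4759 + 66.5333 + 15.2000 = 108.2092

108.21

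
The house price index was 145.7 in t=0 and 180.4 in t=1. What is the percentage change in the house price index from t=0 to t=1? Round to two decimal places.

Change = (180.4 − 145.7) / 145.7 × 100
       = 34.7 / 145.7 × 100 = 23.8161%

23.82%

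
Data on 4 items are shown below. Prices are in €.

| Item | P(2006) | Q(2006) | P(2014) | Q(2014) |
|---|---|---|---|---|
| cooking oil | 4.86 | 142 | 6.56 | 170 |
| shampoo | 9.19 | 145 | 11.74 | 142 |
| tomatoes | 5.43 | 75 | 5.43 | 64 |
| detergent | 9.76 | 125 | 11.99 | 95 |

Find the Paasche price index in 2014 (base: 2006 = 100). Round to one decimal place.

Paasche price index uses current-period quantities as weights.
ΣP(2014)·Q(2014) = 6.56×170 + 11.74×142 + 5.43×64 + 11.99×95 = 1115.2 + 1667.08 + 347.52 + 1139.05 = 4268.85
ΣP(2006)·Q(2014) = 4.86×170 + 9.19×142 + 5.43×64 + 9.76×95 = 826.2 + 1304.98 + 347.52 + 927.2 = 3405.9
Index = 4268.85 / 3405.9 × 100 = 125.3369

125.3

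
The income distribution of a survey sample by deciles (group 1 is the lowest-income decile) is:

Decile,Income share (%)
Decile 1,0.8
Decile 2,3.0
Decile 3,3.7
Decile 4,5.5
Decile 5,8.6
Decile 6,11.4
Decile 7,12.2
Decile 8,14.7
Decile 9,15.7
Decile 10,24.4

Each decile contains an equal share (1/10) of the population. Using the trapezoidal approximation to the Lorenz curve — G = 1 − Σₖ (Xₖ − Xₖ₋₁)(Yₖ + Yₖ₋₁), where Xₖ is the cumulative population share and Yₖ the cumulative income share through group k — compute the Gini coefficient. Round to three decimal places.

0.379

Cumulative income shares Yₖ: 0.0080, 0.0380, 0.0750, 0.1300, 0.2160, 0.3300, 0.4520, 0.5990, 0.7560, 1.0000
Σ (Xₖ−Xₖ₋₁)(Yₖ+Yₖ₋₁) = (1/10)(0.0080+0.0000) + (1/10)(0.0380+0.0080) + (1/10)(0.0750+0.0380) + (1/10)(0.1300+0.0750) + (1/10)(0.2160+0.1300) + (1/10)(0.3300+0.2160) + (1/10)(0.4520+0.3300) + (1/10)(0.5990+0.4520) + (1/10)(0.7560+0.5990) + (1/10)(1.0000+0.7560)
  = 0.0008 + 0.0046 + 0.0113 + 0.0205 + 0.0346 + 0.0546 + 0.0782 + 0.1051 + 0.1355 + 0.1756 = 0.6208
G = 1 − 0.6208 = 0.3792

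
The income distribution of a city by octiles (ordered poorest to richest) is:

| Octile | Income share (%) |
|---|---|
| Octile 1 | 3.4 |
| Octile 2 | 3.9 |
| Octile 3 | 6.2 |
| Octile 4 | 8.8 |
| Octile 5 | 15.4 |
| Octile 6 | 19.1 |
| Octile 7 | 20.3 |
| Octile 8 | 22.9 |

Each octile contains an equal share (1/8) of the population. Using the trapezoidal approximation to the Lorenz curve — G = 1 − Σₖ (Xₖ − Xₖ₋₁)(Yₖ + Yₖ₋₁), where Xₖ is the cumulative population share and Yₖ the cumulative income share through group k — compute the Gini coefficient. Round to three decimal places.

0.330

Cumulative income shares Yₖ: 0.0340, 0.0730, 0.1350, 0.2230, 0.3770, 0.5680, 0.7710, 1.0000
Σ (Xₖ−Xₖ₋₁)(Yₖ+Yₖ₋₁) = (1/8)(0.0340+0.0000) + (1/8)(0.0730+0.0340) + (1/8)(0.1350+0.0730) + (1/8)(0.2230+0.1350) + (1/8)(0.3770+0.2230) + (1/8)(0.5680+0.3770) + (1/8)(0.7710+0.5680) + (1/8)(1.0000+0.7710)
  = 0.0043 + 0.0134 + 0.0260 + 0.0448 + 0.0750 + 0.1181 + 0.1674 + 0.2214 = 0.6703
G = 1 − 0.6703 = 0.3297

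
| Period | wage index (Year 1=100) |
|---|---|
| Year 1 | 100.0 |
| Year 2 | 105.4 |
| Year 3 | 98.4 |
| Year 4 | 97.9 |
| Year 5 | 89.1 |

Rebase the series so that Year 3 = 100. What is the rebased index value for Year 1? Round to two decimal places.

Rebased(Year 1) = 100.0 / 98.4 × 100 = 101.6260

101.63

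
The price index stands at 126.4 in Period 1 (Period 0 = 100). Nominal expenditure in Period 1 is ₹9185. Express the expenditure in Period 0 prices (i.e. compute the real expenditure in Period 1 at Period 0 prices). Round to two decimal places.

Real = Nominal ÷ (Index/100) = 9185 ÷ (126.4/100)
     = 9185 ÷ 1.264 = 7266.6139

7266.61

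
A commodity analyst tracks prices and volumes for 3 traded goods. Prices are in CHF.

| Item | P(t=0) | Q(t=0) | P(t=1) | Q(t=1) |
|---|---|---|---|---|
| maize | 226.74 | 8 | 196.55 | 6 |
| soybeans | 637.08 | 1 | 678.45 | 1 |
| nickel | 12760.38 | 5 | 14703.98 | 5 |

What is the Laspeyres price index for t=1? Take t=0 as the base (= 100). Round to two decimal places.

114.37

Laspeyres price index uses base-period quantities as weights.
ΣP(t=1)·Q(t=0) = 196.55×8 + 678.45×1 + 14703.98×5 = 1572.4 + 678.45 + 73519.9 = 75770.75
ΣP(t=0)·Q(t=0) = 226.74×8 + 637.08×1 + 12760.38×5 = 1813.92 + 637.08 + 63801.9 = 66252.9
Index = 75770.75 / 66252.9 × 100 = 114.3659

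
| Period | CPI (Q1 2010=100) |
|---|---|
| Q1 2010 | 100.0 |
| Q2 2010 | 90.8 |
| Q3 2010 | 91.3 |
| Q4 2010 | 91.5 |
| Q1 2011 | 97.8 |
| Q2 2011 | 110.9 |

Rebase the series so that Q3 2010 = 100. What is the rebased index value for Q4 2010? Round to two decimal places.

Rebased(Q4 2010) = 91.5 / 91.3 × 100 = 100.2191

100.22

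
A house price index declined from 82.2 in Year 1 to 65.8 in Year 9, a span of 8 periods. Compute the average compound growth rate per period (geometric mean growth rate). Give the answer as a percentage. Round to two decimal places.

-2.74%

Growth factor = (65.8/82.2)^(1/8) = (0.800487)^(1/8) = 0.972566
Growth rate = 0.972566 − 1 = -0.027434 = -2.7434%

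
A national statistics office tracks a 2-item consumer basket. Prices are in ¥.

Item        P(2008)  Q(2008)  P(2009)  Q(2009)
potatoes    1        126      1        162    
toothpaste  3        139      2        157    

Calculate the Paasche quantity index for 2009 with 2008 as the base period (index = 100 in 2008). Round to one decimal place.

Paasche quantity index uses current-period prices as weights.
ΣP(2009)·Q(2009) = 1×162 + 2×157 = 162 + 314 = 476
ΣP(2009)·Q(2008) = 1×126 + 2×139 = 126 + 278 = 404
Index = 476 / 404 × 100 = 117.8218

117.8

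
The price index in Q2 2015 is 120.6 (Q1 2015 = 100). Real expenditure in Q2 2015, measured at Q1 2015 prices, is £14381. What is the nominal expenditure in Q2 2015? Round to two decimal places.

17343.49

Nominal = Real × (Index/100) = 14381 × (120.6/100)
        = 14381 × 1.206 = 17343.4860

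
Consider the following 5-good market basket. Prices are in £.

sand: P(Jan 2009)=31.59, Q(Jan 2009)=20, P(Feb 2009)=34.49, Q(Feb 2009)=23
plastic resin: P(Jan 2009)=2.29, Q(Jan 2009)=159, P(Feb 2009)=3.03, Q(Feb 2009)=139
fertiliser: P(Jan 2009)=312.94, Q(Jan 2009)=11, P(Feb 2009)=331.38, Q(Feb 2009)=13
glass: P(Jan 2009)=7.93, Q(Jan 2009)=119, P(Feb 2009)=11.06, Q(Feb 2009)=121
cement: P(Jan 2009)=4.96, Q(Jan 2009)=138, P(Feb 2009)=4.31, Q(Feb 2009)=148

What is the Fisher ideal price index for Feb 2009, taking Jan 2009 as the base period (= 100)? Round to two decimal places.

Laspeyres component (base-period weights):
ΣP(Feb 2009)Q(Jan 2009) = 34.49×20 + 3.03×159 + 331.38×11 + 11.06×119 + 4.31×138 = 689.8 + 481.77 + 3645.18 + 1316.14 + 594.78 = 6727.67
ΣP(Jan 2009)Q(Jan 2009) = 31.59×20 + 2.29×159 + 312.94×11 + 7.93×119 + 4.96×138 = 631.8 + 364.11 + 3442.34 + 943.67 + 684.48 = 6066.4
L = 6727.67 / 6066.4 × 100 = 110.9005
Paasche component (current-period weights):
ΣP(Feb 2009)Q(Feb 2009) = 34.49×23 + 3.03×139 + 331.38×13 + 11.06×121 + 4.31×148 = 793.27 + 421.17 + 4307.94 + 1338.26 + 637.88 = 7498.52
ΣP(Jan 2009)Q(Feb 2009) = 31.59×23 + 2.29×139 + 312.94×13 + 7.93×121 + 4.96×148 = 726.57 + 318.31 + 4068.22 + 959.53 + 734.08 = 6806.71
P = 7498.52 / 6806.71 × 100 = 110.1636
Fisher = √(L × P) = √(110.9005 × 110.1636) = 110.5315

110.53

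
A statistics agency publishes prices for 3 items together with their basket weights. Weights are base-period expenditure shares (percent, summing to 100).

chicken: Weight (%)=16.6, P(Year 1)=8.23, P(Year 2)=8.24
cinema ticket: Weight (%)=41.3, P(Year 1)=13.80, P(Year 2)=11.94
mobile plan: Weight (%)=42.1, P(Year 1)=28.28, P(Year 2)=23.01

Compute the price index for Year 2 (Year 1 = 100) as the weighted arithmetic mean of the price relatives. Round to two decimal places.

86.61

chicken: 16.6 × (8.24/8.23) = 16.6 × 1.001215 = 16.6202
cinema ticket: 41.3 × (11.94/13.80) = 41.3 × 0.865217 = 35.7335
mobile plan: 42.1 × (23.01/28.28) = 42.1 × 0.813649 = 34.2546
Index = Σ wᵢ·(p₁ᵢ/p₀ᵢ) = 16.6202 + 35.7335 + 34.2546 = 86.6083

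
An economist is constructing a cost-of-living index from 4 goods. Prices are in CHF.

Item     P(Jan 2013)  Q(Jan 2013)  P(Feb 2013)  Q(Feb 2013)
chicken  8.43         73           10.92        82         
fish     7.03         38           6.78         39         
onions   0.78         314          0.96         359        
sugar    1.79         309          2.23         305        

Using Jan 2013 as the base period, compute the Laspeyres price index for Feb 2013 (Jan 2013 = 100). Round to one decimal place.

121.7

Laspeyres price index uses base-period quantities as weights.
ΣP(Feb 2013)·Q(Jan 2013) = 10.92×73 + 6.78×38 + 0.96×314 + 2.23×309 = 797.16 + 257.64 + 301.44 + 689.07 = 2045.31
ΣP(Jan 2013)·Q(Jan 2013) = 8.43×73 + 7.03×38 + 0.78×314 + 1.79×309 = 615.39 + 267.14 + 244.92 + 553.11 = 1680.56
Index = 2045.31 / 1680.56 × 100 = 121.7041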